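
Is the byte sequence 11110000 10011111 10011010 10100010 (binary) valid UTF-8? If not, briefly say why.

Leading byte 0xF0 = 11110000 → 4-byte form.
Continuation bytes 0x9F=10011111, 0x9A=10011010, 0xA2=10100010 all match 10xxxxxx.
Decoded value 0x1F6A2 is ≥ 0x10000 (shortest form) and not a surrogate.

valid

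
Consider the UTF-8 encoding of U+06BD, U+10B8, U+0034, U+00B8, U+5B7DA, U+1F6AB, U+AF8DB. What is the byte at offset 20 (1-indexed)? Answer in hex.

1-indexed offset 20 is 0-indexed offset 19.
U+06BD → 2-byte form DA BD at offsets 0–1.
U+10B8 → 3-byte form E1 82 B8 at offsets 2–4.
U+0034 → 1-byte form 34 at offsets 5–5.
U+00B8 → 2-byte form C2 B8 at offsets 6–7.
U+5B7DA → 4-byte form F1 9B 9F 9A at offsets 8–11.
U+1F6AB → 4-byte form F0 9F 9A AB at offsets 12–15.
U+AF8DB → 4-byte form F2 AF A3 9B at offsets 16–19.
Offset 19 falls in char 7's range; it's byte 4 of F2 AF A3 9B = 0x9B.

0x9B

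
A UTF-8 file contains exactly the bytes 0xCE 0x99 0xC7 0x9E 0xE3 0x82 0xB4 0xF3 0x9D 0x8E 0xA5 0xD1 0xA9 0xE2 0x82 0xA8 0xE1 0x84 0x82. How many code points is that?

Byte at offset 0: 0xCE = 11001110 → 2-byte char (#1). Advance 2.
Byte at offset 2: 0xC7 = 11000111 → 2-byte char (#2). Advance 2.
Byte at offset 4: 0xE3 = 11100011 → 3-byte char (#3). Advance 3.
Byte at offset 7: 0xF3 = 11110011 → 4-byte char (#4). Advance 4.
Byte at offset 11: 0xD1 = 11010001 → 2-byte char (#5). Advance 2.
Byte at offset 13: 0xE2 = 11100010 → 3-byte char (#6). Advance 3.
Byte at offset 16: 0xE1 = 11100001 → 3-byte char (#7). Advance 3.
Reached end at offset 19 after 7 code points.

7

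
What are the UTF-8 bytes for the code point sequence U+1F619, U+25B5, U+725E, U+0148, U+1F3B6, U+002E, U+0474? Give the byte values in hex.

F0 9F 98 99 E2 96 B5 E7 89 9E C5 88 F0 9F 8E B6 2E D1 B4

U+1F619: 4-byte form → F0 9F 98 99.
U+25B5: 3-byte form → E2 96 B5.
U+725E: 3-byte form → E7 89 9E.
U+0148: 2-byte form → C5 88.
U+1F3B6: 4-byte form → F0 9F 8E B6.
U+002E: 1-byte form → 2E.
U+0474: 2-byte form → D1 B4.
Concatenated (19 bytes): F0 9F 98 99 E2 96 B5 E7 89 9E C5 88 F0 9F 8E B6 2E D1 B4.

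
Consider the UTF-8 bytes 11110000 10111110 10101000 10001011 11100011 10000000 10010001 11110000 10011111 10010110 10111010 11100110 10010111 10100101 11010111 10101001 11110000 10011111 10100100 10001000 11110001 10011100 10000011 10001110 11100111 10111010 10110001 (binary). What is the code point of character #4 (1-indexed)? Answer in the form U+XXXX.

Offset 0: leading byte 0xF0 = 11110000 → 4-byte char #1 = F0 BE A8 8B.
Offset 4: leading byte 0xE3 = 11100011 → 3-byte char #2 = E3 80 91.
Offset 7: leading byte 0xF0 = 11110000 → 4-byte char #3 = F0 9F 96 BA.
Offset 11: leading byte 0xE6 = 11100110 → 3-byte char #4 = E6 97 A5.
Leading byte 0xE6 = 11100110 matches 1110xxxx → 3-byte sequence.
Byte 1: 0xE6 = 11100110, payload 0110 (4 bits).
Byte 2: 0x97 = 10010111 (10xxxxxx ✓), payload 010111.
Byte 3: 0xA5 = 10100101 (10xxxxxx ✓), payload 100101.
Concatenate: 0110010111100101 = 0x65E5 (16 bits → U+65E5).

U+65E5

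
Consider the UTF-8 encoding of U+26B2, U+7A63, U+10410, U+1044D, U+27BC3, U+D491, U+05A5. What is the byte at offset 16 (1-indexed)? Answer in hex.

1-indexed offset 16 is 0-indexed offset 15.
U+26B2 → 3-byte form E2 9A B2 at offsets 0–2.
U+7A63 → 3-byte form E7 A9 A3 at offsets 3–5.
U+10410 → 4-byte form F0 90 90 90 at offsets 6–9.
U+1044D → 4-byte form F0 90 91 8D at offsets 10–13.
U+27BC3 → 4-byte form F0 A7 AF 83 at offsets 14–17.
Offset 15 falls in char 5's range; it's byte 2 of F0 A7 AF 83 = 0xA7.

0xA7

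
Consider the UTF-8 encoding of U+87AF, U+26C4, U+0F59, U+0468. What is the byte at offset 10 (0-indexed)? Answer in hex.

0xA8

U+87AF → 3-byte form E8 9E AF at offsets 0–2.
U+26C4 → 3-byte form E2 9B 84 at offsets 3–5.
U+0F59 → 3-byte form E0 BD 99 at offsets 6–8.
U+0468 → 2-byte form D1 A8 at offsets 9–10.
Offset 10 falls in char 4's range; it's byte 2 of D1 A8 = 0xA8.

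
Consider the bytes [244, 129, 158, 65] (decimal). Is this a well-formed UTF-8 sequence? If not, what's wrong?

Leading byte 0xF4 = 11110100 → 4-byte form.
Byte 4 is 0x41 = 01000001, which is not 10xxxxxx — expected a continuation byte.

invalid (non-continuation byte where continuation expected)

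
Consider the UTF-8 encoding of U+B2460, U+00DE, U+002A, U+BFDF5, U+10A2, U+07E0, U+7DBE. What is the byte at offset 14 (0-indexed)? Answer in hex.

U+B2460 → 4-byte form F2 B2 91 A0 at offsets 0–3.
U+00DE → 2-byte form C3 9E at offsets 4–5.
U+002A → 1-byte form 2A at offsets 6–6.
U+BFDF5 → 4-byte form F2 BF B7 B5 at offsets 7–10.
U+10A2 → 3-byte form E1 82 A2 at offsets 11–13.
U+07E0 → 2-byte form DF A0 at offsets 14–15.
Offset 14 falls in char 6's range; it's byte 1 of DF A0 = 0xDF.

0xDF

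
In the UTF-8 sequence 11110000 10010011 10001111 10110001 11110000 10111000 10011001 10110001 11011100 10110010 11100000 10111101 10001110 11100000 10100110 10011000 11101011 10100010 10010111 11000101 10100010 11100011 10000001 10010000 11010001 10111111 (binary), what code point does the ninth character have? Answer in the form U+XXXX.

U+047F

Offset 0: leading byte 0xF0 = 11110000 → 4-byte char #1 = F0 93 8F B1.
Offset 4: leading byte 0xF0 = 11110000 → 4-byte char #2 = F0 B8 99 B1.
Offset 8: leading byte 0xDC = 11011100 → 2-byte char #3 = DC B2.
Offset 10: leading byte 0xE0 = 11100000 → 3-byte char #4 = E0 BD 8E.
Offset 13: leading byte 0xE0 = 11100000 → 3-byte char #5 = E0 A6 98.
Offset 16: leading byte 0xEB = 11101011 → 3-byte char #6 = EB A2 97.
Offset 19: leading byte 0xC5 = 11000101 → 2-byte char #7 = C5 A2.
Offset 21: leading byte 0xE3 = 11100011 → 3-byte char #8 = E3 81 90.
Offset 24: leading byte 0xD1 = 11010001 → 2-byte char #9 = D1 BF.
Leading byte 0xD1 = 11010001 matches 110xxxxx → 2-byte sequence.
Byte 1: 0xD1 = 11010001, payload 10001 (5 bits).
Byte 2: 0xBF = 10111111 (10xxxxxx ✓), payload 111111.
Concatenate: 10001111111 = 0x47F (11 bits → U+047F).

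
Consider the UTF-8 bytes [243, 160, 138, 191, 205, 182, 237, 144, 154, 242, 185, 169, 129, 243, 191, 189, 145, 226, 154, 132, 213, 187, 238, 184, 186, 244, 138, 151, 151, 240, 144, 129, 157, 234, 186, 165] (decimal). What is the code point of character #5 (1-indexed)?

U+FFF51

Offset 0: leading byte 0xF3 = 11110011 → 4-byte char #1 = F3 A0 8A BF.
Offset 4: leading byte 0xCD = 11001101 → 2-byte char #2 = CD B6.
Offset 6: leading byte 0xED = 11101101 → 3-byte char #3 = ED 90 9A.
Offset 9: leading byte 0xF2 = 11110010 → 4-byte char #4 = F2 B9 A9 81.
Offset 13: leading byte 0xF3 = 11110011 → 4-byte char #5 = F3 BF BD 91.
Leading byte 0xF3 = 11110011 matches 11110xxx → 4-byte sequence.
Byte 1: 0xF3 = 11110011, payload 011 (3 bits).
Byte 2: 0xBF = 10111111 (10xxxxxx ✓), payload 111111.
Byte 3: 0xBD = 10111101 (10xxxxxx ✓), payload 111101.
Byte 4: 0x91 = 10010001 (10xxxxxx ✓), payload 010001.
Concatenate: 011111111111101010001 = 0xFFF51 (21 bits → U+FFF51).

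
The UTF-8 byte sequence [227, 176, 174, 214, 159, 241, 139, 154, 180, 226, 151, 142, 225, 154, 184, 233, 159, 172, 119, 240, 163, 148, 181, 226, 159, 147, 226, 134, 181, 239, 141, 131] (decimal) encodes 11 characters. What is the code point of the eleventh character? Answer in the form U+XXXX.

Offset 0: leading byte 0xE3 = 11100011 → 3-byte char #1 = E3 B0 AE.
Offset 3: leading byte 0xD6 = 11010110 → 2-byte char #2 = D6 9F.
Offset 5: leading byte 0xF1 = 11110001 → 4-byte char #3 = F1 8B 9A B4.
Offset 9: leading byte 0xE2 = 11100010 → 3-byte char #4 = E2 97 8E.
Offset 12: leading byte 0xE1 = 11100001 → 3-byte char #5 = E1 9A B8.
Offset 15: leading byte 0xE9 = 11101001 → 3-byte char #6 = E9 9F AC.
Offset 18: leading byte 0x77 = 01110111 → 1-byte char #7 = 77.
Offset 19: leading byte 0xF0 = 11110000 → 4-byte char #8 = F0 A3 94 B5.
Offset 23: leading byte 0xE2 = 11100010 → 3-byte char #9 = E2 9F 93.
Offset 26: leading byte 0xE2 = 11100010 → 3-byte char #10 = E2 86 B5.
Offset 29: leading byte 0xEF = 11101111 → 3-byte char #11 = EF 8D 83.
Leading byte 0xEF = 11101111 matches 1110xxxx → 3-byte sequence.
Byte 1: 0xEF = 11101111, payload 1111 (4 bits).
Byte 2: 0x8D = 10001101 (10xxxxxx ✓), payload 001101.
Byte 3: 0x83 = 10000011 (10xxxxxx ✓), payload 000011.
Concatenate: 1111001101000011 = 0xF343 (16 bits → U+F343).

U+F343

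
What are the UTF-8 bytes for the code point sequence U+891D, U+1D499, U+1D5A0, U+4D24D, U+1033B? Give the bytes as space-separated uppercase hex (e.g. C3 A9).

U+891D: 3-byte form → E8 A4 9D.
U+1D499: 4-byte form → F0 9D 92 99.
U+1D5A0: 4-byte form → F0 9D 96 A0.
U+4D24D: 4-byte form → F1 8D 89 8D.
U+1033B: 4-byte form → F0 90 8C BB.
Concatenated (19 bytes): E8 A4 9D F0 9D 92 99 F0 9D 96 A0 F1 8D 89 8D F0 90 8C BB.

E8 A4 9D F0 9D 92 99 F0 9D 96 A0 F1 8D 89 8D F0 90 8C BB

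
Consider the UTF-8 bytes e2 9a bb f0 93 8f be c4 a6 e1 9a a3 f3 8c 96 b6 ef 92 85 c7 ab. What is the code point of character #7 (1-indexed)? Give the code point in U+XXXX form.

Offset 0: leading byte 0xE2 = 11100010 → 3-byte char #1 = E2 9A BB.
Offset 3: leading byte 0xF0 = 11110000 → 4-byte char #2 = F0 93 8F BE.
Offset 7: leading byte 0xC4 = 11000100 → 2-byte char #3 = C4 A6.
Offset 9: leading byte 0xE1 = 11100001 → 3-byte char #4 = E1 9A A3.
Offset 12: leading byte 0xF3 = 11110011 → 4-byte char #5 = F3 8C 96 B6.
Offset 16: leading byte 0xEF = 11101111 → 3-byte char #6 = EF 92 85.
Offset 19: leading byte 0xC7 = 11000111 → 2-byte char #7 = C7 AB.
Leading byte 0xC7 = 11000111 matches 110xxxxx → 2-byte sequence.
Byte 1: 0xC7 = 11000111, payload 00111 (5 bits).
Byte 2: 0xAB = 10101011 (10xxxxxx ✓), payload 101011.
Concatenate: 00111101011 = 0x1EB (11 bits → U+01EB).

U+01EB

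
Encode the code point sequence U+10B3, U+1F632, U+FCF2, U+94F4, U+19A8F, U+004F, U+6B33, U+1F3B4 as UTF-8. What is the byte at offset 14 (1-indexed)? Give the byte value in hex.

1-indexed offset 14 is 0-indexed offset 13.
U+10B3 → 3-byte form E1 82 B3 at offsets 0–2.
U+1F632 → 4-byte form F0 9F 98 B2 at offsets 3–6.
U+FCF2 → 3-byte form EF B3 B2 at offsets 7–9.
U+94F4 → 3-byte form E9 93 B4 at offsets 10–12.
U+19A8F → 4-byte form F0 99 AA 8F at offsets 13–16.
Offset 13 falls in char 5's range; it's byte 1 of F0 99 AA 8F = 0xF0.

0xF0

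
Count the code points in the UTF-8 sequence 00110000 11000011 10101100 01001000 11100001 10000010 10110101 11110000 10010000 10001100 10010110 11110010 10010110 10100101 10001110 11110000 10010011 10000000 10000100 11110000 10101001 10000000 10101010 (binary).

Byte at offset 0: 0x30 = 00110000 → 1-byte char (#1). Advance 1.
Byte at offset 1: 0xC3 = 11000011 → 2-byte char (#2). Advance 2.
Byte at offset 3: 0x48 = 01001000 → 1-byte char (#3). Advance 1.
Byte at offset 4: 0xE1 = 11100001 → 3-byte char (#4). Advance 3.
Byte at offset 7: 0xF0 = 11110000 → 4-byte char (#5). Advance 4.
Byte at offset 11: 0xF2 = 11110010 → 4-byte char (#6). Advance 4.
Byte at offset 15: 0xF0 = 11110000 → 4-byte char (#7). Advance 4.
Byte at offset 19: 0xF0 = 11110000 → 4-byte char (#8). Advance 4.
Reached end at offset 23 after 8 code points.

8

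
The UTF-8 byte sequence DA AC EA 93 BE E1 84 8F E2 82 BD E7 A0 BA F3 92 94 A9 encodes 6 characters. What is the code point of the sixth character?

Offset 0: leading byte 0xDA = 11011010 → 2-byte char #1 = DA AC.
Offset 2: leading byte 0xEA = 11101010 → 3-byte char #2 = EA 93 BE.
Offset 5: leading byte 0xE1 = 11100001 → 3-byte char #3 = E1 84 8F.
Offset 8: leading byte 0xE2 = 11100010 → 3-byte char #4 = E2 82 BD.
Offset 11: leading byte 0xE7 = 11100111 → 3-byte char #5 = E7 A0 BA.
Offset 14: leading byte 0xF3 = 11110011 → 4-byte char #6 = F3 92 94 A9.
Leading byte 0xF3 = 11110011 matches 11110xxx → 4-byte sequence.
Byte 1: 0xF3 = 11110011, payload 011 (3 bits).
Byte 2: 0x92 = 10010010 (10xxxxxx ✓), payload 010010.
Byte 3: 0x94 = 10010100 (10xxxxxx ✓), payload 010100.
Byte 4: 0xA9 = 10101001 (10xxxxxx ✓), payload 101001.
Concatenate: 011010010010100101001 = 0xD2529 (21 bits → U+D2529).

U+D2529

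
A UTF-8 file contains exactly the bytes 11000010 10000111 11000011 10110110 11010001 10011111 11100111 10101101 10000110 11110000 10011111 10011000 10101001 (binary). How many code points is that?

5

Byte at offset 0: 0xC2 = 11000010 → 2-byte char (#1). Advance 2.
Byte at offset 2: 0xC3 = 11000011 → 2-byte char (#2). Advance 2.
Byte at offset 4: 0xD1 = 11010001 → 2-byte char (#3). Advance 2.
Byte at offset 6: 0xE7 = 11100111 → 3-byte char (#4). Advance 3.
Byte at offset 9: 0xF0 = 11110000 → 4-byte char (#5). Advance 4.
Reached end at offset 13 after 5 code points.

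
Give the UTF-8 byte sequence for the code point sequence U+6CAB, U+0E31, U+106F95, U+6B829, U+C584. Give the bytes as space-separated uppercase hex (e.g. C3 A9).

E6 B2 AB E0 B8 B1 F4 86 BE 95 F1 AB A0 A9 EC 96 84

U+6CAB: 3-byte form → E6 B2 AB.
U+0E31: 3-byte form → E0 B8 B1.
U+106F95: 4-byte form → F4 86 BE 95.
U+6B829: 4-byte form → F1 AB A0 A9.
U+C584: 3-byte form → EC 96 84.
Concatenated (17 bytes): E6 B2 AB E0 B8 B1 F4 86 BE 95 F1 AB A0 A9 EC 96 84.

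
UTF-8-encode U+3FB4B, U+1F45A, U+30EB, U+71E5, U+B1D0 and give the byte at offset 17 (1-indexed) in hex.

0x90

1-indexed offset 17 is 0-indexed offset 16.
U+3FB4B → 4-byte form F0 BF AD 8B at offsets 0–3.
U+1F45A → 4-byte form F0 9F 91 9A at offsets 4–7.
U+30EB → 3-byte form E3 83 AB at offsets 8–10.
U+71E5 → 3-byte form E7 87 A5 at offsets 11–13.
U+B1D0 → 3-byte form EB 87 90 at offsets 14–16.
Offset 16 falls in char 5's range; it's byte 3 of EB 87 90 = 0x90.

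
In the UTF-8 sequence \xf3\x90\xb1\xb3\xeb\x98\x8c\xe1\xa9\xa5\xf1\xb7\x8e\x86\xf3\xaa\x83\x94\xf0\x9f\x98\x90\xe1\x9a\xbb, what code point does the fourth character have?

Offset 0: leading byte 0xF3 = 11110011 → 4-byte char #1 = F3 90 B1 B3.
Offset 4: leading byte 0xEB = 11101011 → 3-byte char #2 = EB 98 8C.
Offset 7: leading byte 0xE1 = 11100001 → 3-byte char #3 = E1 A9 A5.
Offset 10: leading byte 0xF1 = 11110001 → 4-byte char #4 = F1 B7 8E 86.
Leading byte 0xF1 = 11110001 matches 11110xxx → 4-byte sequence.
Byte 1: 0xF1 = 11110001, payload 001 (3 bits).
Byte 2: 0xB7 = 10110111 (10xxxxxx ✓), payload 110111.
Byte 3: 0x8E = 10001110 (10xxxxxx ✓), payload 001110.
Byte 4: 0x86 = 10000110 (10xxxxxx ✓), payload 000110.
Concatenate: 001110111001110000110 = 0x77386 (21 bits → U+77386).

U+77386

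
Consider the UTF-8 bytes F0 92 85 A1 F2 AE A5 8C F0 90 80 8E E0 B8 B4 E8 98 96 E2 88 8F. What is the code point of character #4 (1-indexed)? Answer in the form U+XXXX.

U+0E34

Offset 0: leading byte 0xF0 = 11110000 → 4-byte char #1 = F0 92 85 A1.
Offset 4: leading byte 0xF2 = 11110010 → 4-byte char #2 = F2 AE A5 8C.
Offset 8: leading byte 0xF0 = 11110000 → 4-byte char #3 = F0 90 80 8E.
Offset 12: leading byte 0xE0 = 11100000 → 3-byte char #4 = E0 B8 B4.
Leading byte 0xE0 = 11100000 matches 1110xxxx → 3-byte sequence.
Byte 1: 0xE0 = 11100000, payload 0000 (4 bits).
Byte 2: 0xB8 = 10111000 (10xxxxxx ✓), payload 111000.
Byte 3: 0xB4 = 10110100 (10xxxxxx ✓), payload 110100.
Concatenate: 0000111000110100 = 0xE34 (16 bits → U+0E34).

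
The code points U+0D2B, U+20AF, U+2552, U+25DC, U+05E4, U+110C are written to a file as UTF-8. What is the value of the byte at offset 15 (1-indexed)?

0xE1

1-indexed offset 15 is 0-indexed offset 14.
U+0D2B → 3-byte form E0 B4 AB at offsets 0–2.
U+20AF → 3-byte form E2 82 AF at offsets 3–5.
U+2552 → 3-byte form E2 95 92 at offsets 6–8.
U+25DC → 3-byte form E2 97 9C at offsets 9–11.
U+05E4 → 2-byte form D7 A4 at offsets 12–13.
U+110C → 3-byte form E1 84 8C at offsets 14–16.
Offset 14 falls in char 6's range; it's byte 1 of E1 84 8C = 0xE1.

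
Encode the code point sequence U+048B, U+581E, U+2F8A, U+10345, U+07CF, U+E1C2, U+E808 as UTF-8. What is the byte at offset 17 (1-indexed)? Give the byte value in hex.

0x82

1-indexed offset 17 is 0-indexed offset 16.
U+048B → 2-byte form D2 8B at offsets 0–1.
U+581E → 3-byte form E5 A0 9E at offsets 2–4.
U+2F8A → 3-byte form E2 BE 8A at offsets 5–7.
U+10345 → 4-byte form F0 90 8D 85 at offsets 8–11.
U+07CF → 2-byte form DF 8F at offsets 12–13.
U+E1C2 → 3-byte form EE 87 82 at offsets 14–16.
Offset 16 falls in char 6's range; it's byte 3 of EE 87 82 = 0x82.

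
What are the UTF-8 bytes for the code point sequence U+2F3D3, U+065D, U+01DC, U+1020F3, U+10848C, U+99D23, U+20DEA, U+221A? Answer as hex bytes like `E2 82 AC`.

U+2F3D3: 4-byte form → F0 AF 8F 93.
U+065D: 2-byte form → D9 9D.
U+01DC: 2-byte form → C7 9C.
U+1020F3: 4-byte form → F4 82 83 B3.
U+10848C: 4-byte form → F4 88 92 8C.
U+99D23: 4-byte form → F2 99 B4 A3.
U+20DEA: 4-byte form → F0 A0 B7 AA.
U+221A: 3-byte form → E2 88 9A.
Concatenated (27 bytes): F0 AF 8F 93 D9 9D C7 9C F4 82 83 B3 F4 88 92 8C F2 99 B4 A3 F0 A0 B7 AA E2 88 9A.

F0 AF 8F 93 D9 9D C7 9C F4 82 83 B3 F4 88 92 8C F2 99 B4 A3 F0 A0 B7 AA E2 88 9A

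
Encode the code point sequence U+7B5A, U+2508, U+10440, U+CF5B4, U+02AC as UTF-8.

U+7B5A: 3-byte form → E7 AD 9A.
U+2508: 3-byte form → E2 94 88.
U+10440: 4-byte form → F0 90 91 80.
U+CF5B4: 4-byte form → F3 8F 96 B4.
U+02AC: 2-byte form → CA AC.
Concatenated (16 bytes): E7 AD 9A E2 94 88 F0 90 91 80 F3 8F 96 B4 CA AC.

E7 AD 9A E2 94 88 F0 90 91 80 F3 8F 96 B4 CA AC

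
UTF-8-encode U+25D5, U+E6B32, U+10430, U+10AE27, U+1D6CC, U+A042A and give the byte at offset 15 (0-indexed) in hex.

U+25D5 → 3-byte form E2 97 95 at offsets 0–2.
U+E6B32 → 4-byte form F3 A6 AC B2 at offsets 3–6.
U+10430 → 4-byte form F0 90 90 B0 at offsets 7–10.
U+10AE27 → 4-byte form F4 8A B8 A7 at offsets 11–14.
U+1D6CC → 4-byte form F0 9D 9B 8C at offsets 15–18.
Offset 15 falls in char 5's range; it's byte 1 of F0 9D 9B 8C = 0xF0.

0xF0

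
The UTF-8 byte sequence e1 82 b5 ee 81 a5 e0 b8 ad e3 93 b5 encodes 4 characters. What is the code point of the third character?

Offset 0: leading byte 0xE1 = 11100001 → 3-byte char #1 = E1 82 B5.
Offset 3: leading byte 0xEE = 11101110 → 3-byte char #2 = EE 81 A5.
Offset 6: leading byte 0xE0 = 11100000 → 3-byte char #3 = E0 B8 AD.
Leading byte 0xE0 = 11100000 matches 1110xxxx → 3-byte sequence.
Byte 1: 0xE0 = 11100000, payload 0000 (4 bits).
Byte 2: 0xB8 = 10111000 (10xxxxxx ✓), payload 111000.
Byte 3: 0xAD = 10101101 (10xxxxxx ✓), payload 101101.
Concatenate: 0000111000101101 = 0xE2D (16 bits → U+0E2D).

U+0E2D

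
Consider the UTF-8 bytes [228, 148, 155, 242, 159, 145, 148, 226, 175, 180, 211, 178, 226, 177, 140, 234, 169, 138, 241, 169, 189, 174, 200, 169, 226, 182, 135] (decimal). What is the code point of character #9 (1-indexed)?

U+2D87

Offset 0: leading byte 0xE4 = 11100100 → 3-byte char #1 = E4 94 9B.
Offset 3: leading byte 0xF2 = 11110010 → 4-byte char #2 = F2 9F 91 94.
Offset 7: leading byte 0xE2 = 11100010 → 3-byte char #3 = E2 AF B4.
Offset 10: leading byte 0xD3 = 11010011 → 2-byte char #4 = D3 B2.
Offset 12: leading byte 0xE2 = 11100010 → 3-byte char #5 = E2 B1 8C.
Offset 15: leading byte 0xEA = 11101010 → 3-byte char #6 = EA A9 8A.
Offset 18: leading byte 0xF1 = 11110001 → 4-byte char #7 = F1 A9 BD AE.
Offset 22: leading byte 0xC8 = 11001000 → 2-byte char #8 = C8 A9.
Offset 24: leading byte 0xE2 = 11100010 → 3-byte char #9 = E2 B6 87.
Leading byte 0xE2 = 11100010 matches 1110xxxx → 3-byte sequence.
Byte 1: 0xE2 = 11100010, payload 0010 (4 bits).
Byte 2: 0xB6 = 10110110 (10xxxxxx ✓), payload 110110.
Byte 3: 0x87 = 10000111 (10xxxxxx ✓), payload 000111.
Concatenate: 0010110110000111 = 0x2D87 (16 bits → U+2D87).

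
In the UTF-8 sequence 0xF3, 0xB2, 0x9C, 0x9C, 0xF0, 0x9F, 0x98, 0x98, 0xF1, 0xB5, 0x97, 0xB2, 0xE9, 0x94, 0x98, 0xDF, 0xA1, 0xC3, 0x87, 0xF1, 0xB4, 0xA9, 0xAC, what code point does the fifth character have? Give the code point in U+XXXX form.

Offset 0: leading byte 0xF3 = 11110011 → 4-byte char #1 = F3 B2 9C 9C.
Offset 4: leading byte 0xF0 = 11110000 → 4-byte char #2 = F0 9F 98 98.
Offset 8: leading byte 0xF1 = 11110001 → 4-byte char #3 = F1 B5 97 B2.
Offset 12: leading byte 0xE9 = 11101001 → 3-byte char #4 = E9 94 98.
Offset 15: leading byte 0xDF = 11011111 → 2-byte char #5 = DF A1.
Leading byte 0xDF = 11011111 matches 110xxxxx → 2-byte sequence.
Byte 1: 0xDF = 11011111, payload 11111 (5 bits).
Byte 2: 0xA1 = 10100001 (10xxxxxx ✓), payload 100001.
Concatenate: 11111100001 = 0x7E1 (11 bits → U+07E1).

U+07E1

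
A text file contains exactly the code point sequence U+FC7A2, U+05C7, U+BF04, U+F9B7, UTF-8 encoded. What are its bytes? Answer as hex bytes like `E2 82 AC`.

U+FC7A2: 4-byte form → F3 BC 9E A2.
U+05C7: 2-byte form → D7 87.
U+BF04: 3-byte form → EB BC 84.
U+F9B7: 3-byte form → EF A6 B7.
Concatenated (12 bytes): F3 BC 9E A2 D7 87 EB BC 84 EF A6 B7.

F3 BC 9E A2 D7 87 EB BC 84 EF A6 B7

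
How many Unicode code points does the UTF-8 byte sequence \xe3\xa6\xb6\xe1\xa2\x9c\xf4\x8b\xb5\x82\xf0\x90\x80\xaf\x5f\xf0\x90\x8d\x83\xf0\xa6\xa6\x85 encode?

Byte at offset 0: 0xE3 = 11100011 → 3-byte char (#1). Advance 3.
Byte at offset 3: 0xE1 = 11100001 → 3-byte char (#2). Advance 3.
Byte at offset 6: 0xF4 = 11110100 → 4-byte char (#3). Advance 4.
Byte at offset 10: 0xF0 = 11110000 → 4-byte char (#4). Advance 4.
Byte at offset 14: 0x5F = 01011111 → 1-byte char (#5). Advance 1.
Byte at offset 15: 0xF0 = 11110000 → 4-byte char (#6). Advance 4.
Byte at offset 19: 0xF0 = 11110000 → 4-byte char (#7). Advance 4.
Reached end at offset 23 after 7 code points.

7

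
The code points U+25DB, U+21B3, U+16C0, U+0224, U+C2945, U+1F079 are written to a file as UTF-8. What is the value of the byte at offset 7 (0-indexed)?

0x9B

U+25DB → 3-byte form E2 97 9B at offsets 0–2.
U+21B3 → 3-byte form E2 86 B3 at offsets 3–5.
U+16C0 → 3-byte form E1 9B 80 at offsets 6–8.
Offset 7 falls in char 3's range; it's byte 2 of E1 9B 80 = 0x9B.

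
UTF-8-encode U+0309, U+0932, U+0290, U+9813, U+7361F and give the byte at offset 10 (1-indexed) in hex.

0x93

1-indexed offset 10 is 0-indexed offset 9.
U+0309 → 2-byte form CC 89 at offsets 0–1.
U+0932 → 3-byte form E0 A4 B2 at offsets 2–4.
U+0290 → 2-byte form CA 90 at offsets 5–6.
U+9813 → 3-byte form E9 A0 93 at offsets 7–9.
Offset 9 falls in char 4's range; it's byte 3 of E9 A0 93 = 0x93.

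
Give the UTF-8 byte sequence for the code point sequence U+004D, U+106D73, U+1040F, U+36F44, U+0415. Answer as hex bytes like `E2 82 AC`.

U+004D: 1-byte form → 4D.
U+106D73: 4-byte form → F4 86 B5 B3.
U+1040F: 4-byte form → F0 90 90 8F.
U+36F44: 4-byte form → F0 B6 BD 84.
U+0415: 2-byte form → D0 95.
Concatenated (15 bytes): 4D F4 86 B5 B3 F0 90 90 8F F0 B6 BD 84 D0 95.

4D F4 86 B5 B3 F0 90 90 8F F0 B6 BD 84 D0 95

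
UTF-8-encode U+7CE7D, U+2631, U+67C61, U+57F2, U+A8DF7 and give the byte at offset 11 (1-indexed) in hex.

1-indexed offset 11 is 0-indexed offset 10.
U+7CE7D → 4-byte form F1 BC B9 BD at offsets 0–3.
U+2631 → 3-byte form E2 98 B1 at offsets 4–6.
U+67C61 → 4-byte form F1 A7 B1 A1 at offsets 7–10.
Offset 10 falls in char 3's range; it's byte 4 of F1 A7 B1 A1 = 0xA1.

0xA1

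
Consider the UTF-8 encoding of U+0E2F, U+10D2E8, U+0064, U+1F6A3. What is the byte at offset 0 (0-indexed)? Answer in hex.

0xE0

U+0E2F → 3-byte form E0 B8 AF at offsets 0–2.
Offset 0 falls in char 1's range; it's byte 1 of E0 B8 AF = 0xE0.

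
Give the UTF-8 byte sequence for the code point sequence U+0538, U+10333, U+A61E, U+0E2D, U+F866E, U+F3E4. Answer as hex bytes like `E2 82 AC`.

D4 B8 F0 90 8C B3 EA 98 9E E0 B8 AD F3 B8 99 AE EF 8F A4

U+0538: 2-byte form → D4 B8.
U+10333: 4-byte form → F0 90 8C B3.
U+A61E: 3-byte form → EA 98 9E.
U+0E2D: 3-byte form → E0 B8 AD.
U+F866E: 4-byte form → F3 B8 99 AE.
U+F3E4: 3-byte form → EF 8F A4.
Concatenated (19 bytes): D4 B8 F0 90 8C B3 EA 98 9E E0 B8 AD F3 B8 99 AE EF 8F A4.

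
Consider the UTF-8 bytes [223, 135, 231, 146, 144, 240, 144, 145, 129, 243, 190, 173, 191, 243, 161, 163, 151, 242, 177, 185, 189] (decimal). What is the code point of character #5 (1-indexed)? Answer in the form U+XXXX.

Offset 0: leading byte 0xDF = 11011111 → 2-byte char #1 = DF 87.
Offset 2: leading byte 0xE7 = 11100111 → 3-byte char #2 = E7 92 90.
Offset 5: leading byte 0xF0 = 11110000 → 4-byte char #3 = F0 90 91 81.
Offset 9: leading byte 0xF3 = 11110011 → 4-byte char #4 = F3 BE AD BF.
Offset 13: leading byte 0xF3 = 11110011 → 4-byte char #5 = F3 A1 A3 97.
Leading byte 0xF3 = 11110011 matches 11110xxx → 4-byte sequence.
Byte 1: 0xF3 = 11110011, payload 011 (3 bits).
Byte 2: 0xA1 = 10100001 (10xxxxxx ✓), payload 100001.
Byte 3: 0xA3 = 10100011 (10xxxxxx ✓), payload 100011.
Byte 4: 0x97 = 10010111 (10xxxxxx ✓), payload 010111.
Concatenate: 011100001100011010111 = 0xE18D7 (21 bits → U+E18D7).

U+E18D7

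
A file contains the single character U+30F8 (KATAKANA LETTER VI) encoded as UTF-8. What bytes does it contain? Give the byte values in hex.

U+30F8 = 0x30F8 = 12536 decimal. In range U+0800–U+FFFF → 3-byte form: 1110xxxx 10xxxxxx 10xxxxxx.
Binary (16 bits): 0011000011111000.
Split 4+6+6: 0011 | 000011 | 111000.
Byte 1: 11100011 = 0xE3.
Byte 2: 10000011 = 0x83.
Byte 3: 10111000 = 0xB8.

E3 83 B8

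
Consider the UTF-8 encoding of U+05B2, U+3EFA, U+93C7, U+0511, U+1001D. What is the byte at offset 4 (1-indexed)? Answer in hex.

0xBB

1-indexed offset 4 is 0-indexed offset 3.
U+05B2 → 2-byte form D6 B2 at offsets 0–1.
U+3EFA → 3-byte form E3 BB BA at offsets 2–4.
Offset 3 falls in char 2's range; it's byte 2 of E3 BB BA = 0xBB.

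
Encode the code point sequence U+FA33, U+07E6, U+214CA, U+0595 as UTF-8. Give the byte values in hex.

U+FA33: 3-byte form → EF A8 B3.
U+07E6: 2-byte form → DF A6.
U+214CA: 4-byte form → F0 A1 93 8A.
U+0595: 2-byte form → D6 95.
Concatenated (11 bytes): EF A8 B3 DF A6 F0 A1 93 8A D6 95.

EF A8 B3 DF A6 F0 A1 93 8A D6 95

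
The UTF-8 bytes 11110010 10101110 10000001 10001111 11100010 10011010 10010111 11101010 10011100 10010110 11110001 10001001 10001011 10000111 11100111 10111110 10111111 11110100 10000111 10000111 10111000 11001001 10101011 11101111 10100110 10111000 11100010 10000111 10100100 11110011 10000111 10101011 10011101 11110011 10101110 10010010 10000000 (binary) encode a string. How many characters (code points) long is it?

11

Byte at offset 0: 0xF2 = 11110010 → 4-byte char (#1). Advance 4.
Byte at offset 4: 0xE2 = 11100010 → 3-byte char (#2). Advance 3.
Byte at offset 7: 0xEA = 11101010 → 3-byte char (#3). Advance 3.
Byte at offset 10: 0xF1 = 11110001 → 4-byte char (#4). Advance 4.
Byte at offset 14: 0xE7 = 11100111 → 3-byte char (#5). Advance 3.
Byte at offset 17: 0xF4 = 11110100 → 4-byte char (#6). Advance 4.
Byte at offset 21: 0xC9 = 11001001 → 2-byte char (#7). Advance 2.
Byte at offset 23: 0xEF = 11101111 → 3-byte char (#8). Advance 3.
Byte at offset 26: 0xE2 = 11100010 → 3-byte char (#9). Advance 3.
Byte at offset 29: 0xF3 = 11110011 → 4-byte char (#10). Advance 4.
Byte at offset 33: 0xF3 = 11110011 → 4-byte char (#11). Advance 4.
Reached end at offset 37 after 11 code points.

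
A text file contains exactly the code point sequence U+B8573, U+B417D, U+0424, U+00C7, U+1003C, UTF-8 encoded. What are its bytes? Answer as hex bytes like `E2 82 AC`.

U+B8573: 4-byte form → F2 B8 95 B3.
U+B417D: 4-byte form → F2 B4 85 BD.
U+0424: 2-byte form → D0 A4.
U+00C7: 2-byte form → C3 87.
U+1003C: 4-byte form → F0 90 80 BC.
Concatenated (16 bytes): F2 B8 95 B3 F2 B4 85 BD D0 A4 C3 87 F0 90 80 BC.

F2 B8 95 B3 F2 B4 85 BD D0 A4 C3 87 F0 90 80 BC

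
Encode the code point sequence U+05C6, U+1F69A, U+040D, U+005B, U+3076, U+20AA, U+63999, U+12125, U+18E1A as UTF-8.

D7 86 F0 9F 9A 9A D0 8D 5B E3 81 B6 E2 82 AA F1 A3 A6 99 F0 92 84 A5 F0 98 B8 9A

U+05C6: 2-byte form → D7 86.
U+1F69A: 4-byte form → F0 9F 9A 9A.
U+040D: 2-byte form → D0 8D.
U+005B: 1-byte form → 5B.
U+3076: 3-byte form → E3 81 B6.
U+20AA: 3-byte form → E2 82 AA.
U+63999: 4-byte form → F1 A3 A6 99.
U+12125: 4-byte form → F0 92 84 A5.
U+18E1A: 4-byte form → F0 98 B8 9A.
Concatenated (27 bytes): D7 86 F0 9F 9A 9A D0 8D 5B E3 81 B6 E2 82 AA F1 A3 A6 99 F0 92 84 A5 F0 98 B8 9A.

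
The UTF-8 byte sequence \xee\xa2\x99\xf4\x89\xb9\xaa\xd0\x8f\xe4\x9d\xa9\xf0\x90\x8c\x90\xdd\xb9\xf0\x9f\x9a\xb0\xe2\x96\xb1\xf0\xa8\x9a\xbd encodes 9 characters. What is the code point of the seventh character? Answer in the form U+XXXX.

U+1F6B0

Offset 0: leading byte 0xEE = 11101110 → 3-byte char #1 = EE A2 99.
Offset 3: leading byte 0xF4 = 11110100 → 4-byte char #2 = F4 89 B9 AA.
Offset 7: leading byte 0xD0 = 11010000 → 2-byte char #3 = D0 8F.
Offset 9: leading byte 0xE4 = 11100100 → 3-byte char #4 = E4 9D A9.
Offset 12: leading byte 0xF0 = 11110000 → 4-byte char #5 = F0 90 8C 90.
Offset 16: leading byte 0xDD = 11011101 → 2-byte char #6 = DD B9.
Offset 18: leading byte 0xF0 = 11110000 → 4-byte char #7 = F0 9F 9A B0.
Leading byte 0xF0 = 11110000 matches 11110xxx → 4-byte sequence.
Byte 1: 0xF0 = 11110000, payload 000 (3 bits).
Byte 2: 0x9F = 10011111 (10xxxxxx ✓), payload 011111.
Byte 3: 0x9A = 10011010 (10xxxxxx ✓), payload 011010.
Byte 4: 0xB0 = 10110000 (10xxxxxx ✓), payload 110000.
Concatenate: 000011111011010110000 = 0x1F6B0 (21 bits → U+1F6B0).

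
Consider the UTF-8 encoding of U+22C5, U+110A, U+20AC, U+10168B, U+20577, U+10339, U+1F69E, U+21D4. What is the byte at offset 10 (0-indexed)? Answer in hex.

0x81

U+22C5 → 3-byte form E2 8B 85 at offsets 0–2.
U+110A → 3-byte form E1 84 8A at offsets 3–5.
U+20AC → 3-byte form E2 82 AC at offsets 6–8.
U+10168B → 4-byte form F4 81 9A 8B at offsets 9–12.
Offset 10 falls in char 4's range; it's byte 2 of F4 81 9A 8B = 0x81.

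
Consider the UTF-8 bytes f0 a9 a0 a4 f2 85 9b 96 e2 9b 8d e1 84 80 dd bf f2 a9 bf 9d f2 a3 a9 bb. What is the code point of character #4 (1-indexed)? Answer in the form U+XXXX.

Offset 0: leading byte 0xF0 = 11110000 → 4-byte char #1 = F0 A9 A0 A4.
Offset 4: leading byte 0xF2 = 11110010 → 4-byte char #2 = F2 85 9B 96.
Offset 8: leading byte 0xE2 = 11100010 → 3-byte char #3 = E2 9B 8D.
Offset 11: leading byte 0xE1 = 11100001 → 3-byte char #4 = E1 84 80.
Leading byte 0xE1 = 11100001 matches 1110xxxx → 3-byte sequence.
Byte 1: 0xE1 = 11100001, payload 0001 (4 bits).
Byte 2: 0x84 = 10000100 (10xxxxxx ✓), payload 000100.
Byte 3: 0x80 = 10000000 (10xxxxxx ✓), payload 000000.
Concatenate: 0001000100000000 = 0x1100 (16 bits → U+1100).

U+1100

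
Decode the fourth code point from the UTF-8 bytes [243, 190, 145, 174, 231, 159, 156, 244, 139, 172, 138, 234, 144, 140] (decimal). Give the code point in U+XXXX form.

Offset 0: leading byte 0xF3 = 11110011 → 4-byte char #1 = F3 BE 91 AE.
Offset 4: leading byte 0xE7 = 11100111 → 3-byte char #2 = E7 9F 9C.
Offset 7: leading byte 0xF4 = 11110100 → 4-byte char #3 = F4 8B AC 8A.
Offset 11: leading byte 0xEA = 11101010 → 3-byte char #4 = EA 90 8C.
Leading byte 0xEA = 11101010 matches 1110xxxx → 3-byte sequence.
Byte 1: 0xEA = 11101010, payload 1010 (4 bits).
Byte 2: 0x90 = 10010000 (10xxxxxx ✓), payload 010000.
Byte 3: 0x8C = 10001100 (10xxxxxx ✓), payload 001100.
Concatenate: 1010010000001100 = 0xA40C (16 bits → U+A40C).

U+A40C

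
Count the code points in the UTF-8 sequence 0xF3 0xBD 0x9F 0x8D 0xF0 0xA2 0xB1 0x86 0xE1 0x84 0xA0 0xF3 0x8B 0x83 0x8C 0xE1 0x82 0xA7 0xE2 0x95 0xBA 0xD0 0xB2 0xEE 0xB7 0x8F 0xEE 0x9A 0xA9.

Byte at offset 0: 0xF3 = 11110011 → 4-byte char (#1). Advance 4.
Byte at offset 4: 0xF0 = 11110000 → 4-byte char (#2). Advance 4.
Byte at offset 8: 0xE1 = 11100001 → 3-byte char (#3). Advance 3.
Byte at offset 11: 0xF3 = 11110011 → 4-byte char (#4). Advance 4.
Byte at offset 15: 0xE1 = 11100001 → 3-byte char (#5). Advance 3.
Byte at offset 18: 0xE2 = 11100010 → 3-byte char (#6). Advance 3.
Byte at offset 21: 0xD0 = 11010000 → 2-byte char (#7). Advance 2.
Byte at offset 23: 0xEE = 11101110 → 3-byte char (#8). Advance 3.
Byte at offset 26: 0xEE = 11101110 → 3-byte char (#9). Advance 3.
Reached end at offset 29 after 9 code points.

9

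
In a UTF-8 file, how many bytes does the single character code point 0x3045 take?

3

U+3045 = 0x3045. UTF-8 uses 1 byte below 0x80, 2 below 0x800, 3 below 0x10000, 4 up to 0x10FFFF. 0x3045 is in U+0800–U+FFFF → 3 bytes.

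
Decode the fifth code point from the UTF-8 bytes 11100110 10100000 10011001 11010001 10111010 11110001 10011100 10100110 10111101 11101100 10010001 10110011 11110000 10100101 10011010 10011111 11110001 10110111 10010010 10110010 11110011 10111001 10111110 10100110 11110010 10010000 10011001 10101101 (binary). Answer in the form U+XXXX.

Offset 0: leading byte 0xE6 = 11100110 → 3-byte char #1 = E6 A0 99.
Offset 3: leading byte 0xD1 = 11010001 → 2-byte char #2 = D1 BA.
Offset 5: leading byte 0xF1 = 11110001 → 4-byte char #3 = F1 9C A6 BD.
Offset 9: leading byte 0xEC = 11101100 → 3-byte char #4 = EC 91 B3.
Offset 12: leading byte 0xF0 = 11110000 → 4-byte char #5 = F0 A5 9A 9F.
Leading byte 0xF0 = 11110000 matches 11110xxx → 4-byte sequence.
Byte 1: 0xF0 = 11110000, payload 000 (3 bits).
Byte 2: 0xA5 = 10100101 (10xxxxxx ✓), payload 100101.
Byte 3: 0x9A = 10011010 (10xxxxxx ✓), payload 011010.
Byte 4: 0x9F = 10011111 (10xxxxxx ✓), payload 011111.
Concatenate: 000100101011010011111 = 0x2569F (21 bits → U+2569F).

U+2569F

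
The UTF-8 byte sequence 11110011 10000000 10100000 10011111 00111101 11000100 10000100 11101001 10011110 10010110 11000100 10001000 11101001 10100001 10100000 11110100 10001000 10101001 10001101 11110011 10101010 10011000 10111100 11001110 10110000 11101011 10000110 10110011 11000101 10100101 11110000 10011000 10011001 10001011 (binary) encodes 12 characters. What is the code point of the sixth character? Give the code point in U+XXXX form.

U+9860

Offset 0: leading byte 0xF3 = 11110011 → 4-byte char #1 = F3 80 A0 9F.
Offset 4: leading byte 0x3D = 00111101 → 1-byte char #2 = 3D.
Offset 5: leading byte 0xC4 = 11000100 → 2-byte char #3 = C4 84.
Offset 7: leading byte 0xE9 = 11101001 → 3-byte char #4 = E9 9E 96.
Offset 10: leading byte 0xC4 = 11000100 → 2-byte char #5 = C4 88.
Offset 12: leading byte 0xE9 = 11101001 → 3-byte char #6 = E9 A1 A0.
Leading byte 0xE9 = 11101001 matches 1110xxxx → 3-byte sequence.
Byte 1: 0xE9 = 11101001, payload 1001 (4 bits).
Byte 2: 0xA1 = 10100001 (10xxxxxx ✓), payload 100001.
Byte 3: 0xA0 = 10100000 (10xxxxxx ✓), payload 100000.
Concatenate: 1001100001100000 = 0x9860 (16 bits → U+9860).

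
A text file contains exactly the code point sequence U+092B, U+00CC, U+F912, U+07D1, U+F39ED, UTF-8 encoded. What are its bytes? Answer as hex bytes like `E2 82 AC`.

U+092B: 3-byte form → E0 A4 AB.
U+00CC: 2-byte form → C3 8C.
U+F912: 3-byte form → EF A4 92.
U+07D1: 2-byte form → DF 91.
U+F39ED: 4-byte form → F3 B3 A7 AD.
Concatenated (14 bytes): E0 A4 AB C3 8C EF A4 92 DF 91 F3 B3 A7 AD.

E0 A4 AB C3 8C EF A4 92 DF 91 F3 B3 A7 AD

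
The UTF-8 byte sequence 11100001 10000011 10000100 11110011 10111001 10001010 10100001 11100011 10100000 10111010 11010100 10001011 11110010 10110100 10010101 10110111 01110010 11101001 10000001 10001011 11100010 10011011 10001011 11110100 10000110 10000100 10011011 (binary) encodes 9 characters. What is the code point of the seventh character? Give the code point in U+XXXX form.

Offset 0: leading byte 0xE1 = 11100001 → 3-byte char #1 = E1 83 84.
Offset 3: leading byte 0xF3 = 11110011 → 4-byte char #2 = F3 B9 8A A1.
Offset 7: leading byte 0xE3 = 11100011 → 3-byte char #3 = E3 A0 BA.
Offset 10: leading byte 0xD4 = 11010100 → 2-byte char #4 = D4 8B.
Offset 12: leading byte 0xF2 = 11110010 → 4-byte char #5 = F2 B4 95 B7.
Offset 16: leading byte 0x72 = 01110010 → 1-byte char #6 = 72.
Offset 17: leading byte 0xE9 = 11101001 → 3-byte char #7 = E9 81 8B.
Leading byte 0xE9 = 11101001 matches 1110xxxx → 3-byte sequence.
Byte 1: 0xE9 = 11101001, payload 1001 (4 bits).
Byte 2: 0x81 = 10000001 (10xxxxxx ✓), payload 000001.
Byte 3: 0x8B = 10001011 (10xxxxxx ✓), payload 001011.
Concatenate: 1001000001001011 = 0x904B (16 bits → U+904B).

U+904B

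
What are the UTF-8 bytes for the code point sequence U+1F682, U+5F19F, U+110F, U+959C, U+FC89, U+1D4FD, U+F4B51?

U+1F682: 4-byte form → F0 9F 9A 82.
U+5F19F: 4-byte form → F1 9F 86 9F.
U+110F: 3-byte form → E1 84 8F.
U+959C: 3-byte form → E9 96 9C.
U+FC89: 3-byte form → EF B2 89.
U+1D4FD: 4-byte form → F0 9D 93 BD.
U+F4B51: 4-byte form → F3 B4 AD 91.
Concatenated (25 bytes): F0 9F 9A 82 F1 9F 86 9F E1 84 8F E9 96 9C EF B2 89 F0 9D 93 BD F3 B4 AD 91.

F0 9F 9A 82 F1 9F 86 9F E1 84 8F E9 96 9C EF B2 89 F0 9D 93 BD F3 B4 AD 91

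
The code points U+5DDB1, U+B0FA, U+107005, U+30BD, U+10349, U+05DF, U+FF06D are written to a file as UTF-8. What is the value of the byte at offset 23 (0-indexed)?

U+5DDB1 → 4-byte form F1 9D B6 B1 at offsets 0–3.
U+B0FA → 3-byte form EB 83 BA at offsets 4–6.
U+107005 → 4-byte form F4 87 80 85 at offsets 7–10.
U+30BD → 3-byte form E3 82 BD at offsets 11–13.
U+10349 → 4-byte form F0 90 8D 89 at offsets 14–17.
U+05DF → 2-byte form D7 9F at offsets 18–19.
U+FF06D → 4-byte form F3 BF 81 AD at offsets 20–23.
Offset 23 falls in char 7's range; it's byte 4 of F3 BF 81 AD = 0xAD.

0xAD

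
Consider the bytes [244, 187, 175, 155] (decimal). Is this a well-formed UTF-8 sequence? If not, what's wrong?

invalid (encodes a value above U+10FFFF)

Leading byte 0xF4 = 11110100 → 4-byte form.
Payload = 0x13BBDB, which exceeds U+10FFFF, the maximum Unicode code point. (Leading bytes F5–FF, or F4 followed by ≥ 0x90, are invalid.)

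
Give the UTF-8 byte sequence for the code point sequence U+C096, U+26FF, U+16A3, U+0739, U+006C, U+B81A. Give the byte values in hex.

U+C096: 3-byte form → EC 82 96.
U+26FF: 3-byte form → E2 9B BF.
U+16A3: 3-byte form → E1 9A A3.
U+0739: 2-byte form → DC B9.
U+006C: 1-byte form → 6C.
U+B81A: 3-byte form → EB A0 9A.
Concatenated (15 bytes): EC 82 96 E2 9B BF E1 9A A3 DC B9 6C EB A0 9A.

EC 82 96 E2 9B BF E1 9A A3 DC B9 6C EB A0 9A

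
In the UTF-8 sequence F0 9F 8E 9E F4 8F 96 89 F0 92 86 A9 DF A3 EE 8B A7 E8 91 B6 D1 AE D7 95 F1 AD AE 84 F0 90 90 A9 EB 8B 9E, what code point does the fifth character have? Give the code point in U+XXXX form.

U+E2E7

Offset 0: leading byte 0xF0 = 11110000 → 4-byte char #1 = F0 9F 8E 9E.
Offset 4: leading byte 0xF4 = 11110100 → 4-byte char #2 = F4 8F 96 89.
Offset 8: leading byte 0xF0 = 11110000 → 4-byte char #3 = F0 92 86 A9.
Offset 12: leading byte 0xDF = 11011111 → 2-byte char #4 = DF A3.
Offset 14: leading byte 0xEE = 11101110 → 3-byte char #5 = EE 8B A7.
Leading byte 0xEE = 11101110 matches 1110xxxx → 3-byte sequence.
Byte 1: 0xEE = 11101110, payload 1110 (4 bits).
Byte 2: 0x8B = 10001011 (10xxxxxx ✓), payload 001011.
Byte 3: 0xA7 = 10100111 (10xxxxxx ✓), payload 100111.
Concatenate: 1110001011100111 = 0xE2E7 (16 bits → U+E2E7).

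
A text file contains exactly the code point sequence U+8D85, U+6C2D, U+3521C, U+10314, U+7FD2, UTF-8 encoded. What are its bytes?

U+8D85: 3-byte form → E8 B6 85.
U+6C2D: 3-byte form → E6 B0 AD.
U+3521C: 4-byte form → F0 B5 88 9C.
U+10314: 4-byte form → F0 90 8C 94.
U+7FD2: 3-byte form → E7 BF 92.
Concatenated (17 bytes): E8 B6 85 E6 B0 AD F0 B5 88 9C F0 90 8C 94 E7 BF 92.

E8 B6 85 E6 B0 AD F0 B5 88 9C F0 90 8C 94 E7 BF 92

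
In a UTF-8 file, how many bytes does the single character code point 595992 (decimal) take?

U+91818 = 0x91818. UTF-8 uses 1 byte below 0x80, 2 below 0x800, 3 below 0x10000, 4 up to 0x10FFFF. 0x91818 is in U+10000–U+10FFFF → 4 bytes.

4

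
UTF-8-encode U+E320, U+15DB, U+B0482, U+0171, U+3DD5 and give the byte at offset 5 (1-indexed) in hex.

1-indexed offset 5 is 0-indexed offset 4.
U+E320 → 3-byte form EE 8C A0 at offsets 0–2.
U+15DB → 3-byte form E1 97 9B at offsets 3–5.
Offset 4 falls in char 2's range; it's byte 2 of E1 97 9B = 0x97.

0x97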